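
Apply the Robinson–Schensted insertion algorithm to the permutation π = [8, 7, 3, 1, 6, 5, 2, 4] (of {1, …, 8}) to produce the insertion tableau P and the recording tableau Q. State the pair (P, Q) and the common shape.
P = [1, 2, 4] / [3, 5] / [6] / [7] / [8];  Q = [1, 5, 8] / [2, 6] / [3] / [4] / [7];  common shape = (3, 2, 1, 1, 1)

Row-insert the values π_1, π_2, … into P one at a time, bumping the leftmost entry strictly greater than the inserted value down to the next row. The recording tableau Q records, in position (i, j), the step at which that cell was added to P.
  Insert 8 (step 1): P = [8];  Q = [1]
  Insert 7 (step 2): P = [7] / [8];  Q = [1] / [2]
  Insert 3 (step 3): P = [3] / [7] / [8];  Q = [1] / [2] / [3]
  Insert 1 (step 4): P = [1] / [3] / [7] / [8];  Q = [1] / [2] / [3] / [4]
  Insert 6 (step 5): P = [1, 6] / [3] / [7] / [8];  Q = [1, 5] / [2] / [3] / [4]
  Insert 5 (step 6): P = [1, 5] / [3, 6] / [7] / [8];  Q = [1, 5] / [2, 6] / [3] / [4]
  Insert 2 (step 7): P = [1, 2] / [3, 5] / [6] / [7] / [8];  Q = [1, 5] / [2, 6] / [3] / [4] / [7]
  Insert 4 (step 8): P = [1, 2, 4] / [3, 5] / [6] / [7] / [8];  Q = [1, 5, 8] / [2, 6] / [3] / [4] / [7]
Final shape: (3, 2, 1, 1, 1).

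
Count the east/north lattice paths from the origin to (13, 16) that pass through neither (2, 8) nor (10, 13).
Number of paths = 42739705

Inclusion–exclusion. Total paths: C(29, 13) = 67863915. Through P₁: C(10, 2)·C(19, 11) = 3401190. Through P₂: C(23, 10)·C(6, 3) = 22881320. Since P₁ is strictly southwest of P₂, a monotone path through both must visit P₁ then P₂; paths through both = C(10, 2)·C(13, 8)·C(6, 3) = 1158300. Avoid both = 67863915 − 3401190 − 22881320 + 1158300 = 42739705.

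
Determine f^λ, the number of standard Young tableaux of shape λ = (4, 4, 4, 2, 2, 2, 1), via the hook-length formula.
# SYT of shape (4, 4, 4, 2, 2, 2, 1) = 9699690

Hook-length formula: f^λ = n! / Π hook(c), product over all cells c of the Young diagram. For λ = (4, 4, 4, 2, 2, 2, 1), n = 19 boxes. Hook lengths by row (left-to-right, top-to-bottom): [10, 8, 4, 3]; [9, 7, 3, 2]; [8, 6, 2, 1]; [5, 3]; [4, 2]; [3, 1]; [1]. Product of hooks = 12541132800. So f^λ = 19! / 12541132800 = 121645100408832000 / 12541132800 = 9699690.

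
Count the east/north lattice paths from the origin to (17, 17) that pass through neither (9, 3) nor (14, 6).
Number of paths = 2253632660

Inclusion–exclusion. Total paths: C(34, 17) = 2333606220. Through P₁: C(12, 9)·C(22, 8) = 70349400. Through P₂: C(20, 14)·C(14, 3) = 14108640. Since P₁ is strictly southwest of P₂, a monotone path through both must visit P₁ then P₂; paths through both = C(12, 9)·C(8, 5)·C(14, 3) = 4484480. Avoid both = 2333606220 − 70349400 − 14108640 + 4484480 = 2253632660.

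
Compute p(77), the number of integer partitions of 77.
p(77) = 10619863

Compute p(n) via the recurrence p(n, m) = p(n, m−1) + p(n−m, m), where p(n, m) counts partitions of n with all parts ≤ m and p(n) = p(n, n). The base cases are p(0, m) = 1 and p(n, 0) = 0 for n > 0. Filling the table yields p(77) = 10619863. (Euler's pentagonal recurrence is an alternative.)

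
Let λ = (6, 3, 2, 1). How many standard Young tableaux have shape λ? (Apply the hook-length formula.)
# SYT of shape (6, 3, 2, 1) = 5632

Hook-length formula: f^λ = n! / Π hook(c), product over all cells c of the Young diagram. For λ = (6, 3, 2, 1), n = 12 boxes. Hook lengths by row (left-to-right, top-to-bottom): [9, 7, 5, 3, 2, 1]; [5, 3, 1]; [3, 1]; [1]. Product of hooks = 85050. So f^λ = 12! / 85050 = 479001600 / 85050 = 5632.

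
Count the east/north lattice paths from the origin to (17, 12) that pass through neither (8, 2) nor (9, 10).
Number of paths = 43600140

Inclusion–exclusion. Total paths: C(29, 17) = 51895935. Through P₁: C(10, 8)·C(19, 9) = 4157010. Through P₂: C(19, 9)·C(10, 8) = 4157010. Since P₁ is strictly southwest of P₂, a monotone path through both must visit P₁ then P₂; paths through both = C(10, 8)·C(9, 1)·C(10, 8) = 18225. Avoid both = 51895935 − 4157010 − 4157010 + 18225 = 43600140.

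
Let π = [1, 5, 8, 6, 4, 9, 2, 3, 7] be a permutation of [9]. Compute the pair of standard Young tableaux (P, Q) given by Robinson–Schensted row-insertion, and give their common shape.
P = [1, 2, 3, 7] / [4, 6, 9] / [5] / [8];  Q = [1, 2, 3, 6] / [4, 8, 9] / [5] / [7];  common shape = (4, 3, 1, 1)

Row-insert the values π_1, π_2, … into P one at a time, bumping the leftmost entry strictly greater than the inserted value down to the next row. The recording tableau Q records, in position (i, j), the step at which that cell was added to P.
  Insert 1 (step 1): P = [1];  Q = [1]
  Insert 5 (step 2): P = [1, 5];  Q = [1, 2]
  Insert 8 (step 3): P = [1, 5, 8];  Q = [1, 2, 3]
  Insert 6 (step 4): P = [1, 5, 6] / [8];  Q = [1, 2, 3] / [4]
  Insert 4 (step 5): P = [1, 4, 6] / [5] / [8];  Q = [1, 2, 3] / [4] / [5]
  Insert 9 (step 6): P = [1, 4, 6, 9] / [5] / [8];  Q = [1, 2, 3, 6] / [4] / [5]
  Insert 2 (step 7): P = [1, 2, 6, 9] / [4] / [5] / [8];  Q = [1, 2, 3, 6] / [4] / [5] / [7]
  Insert 3 (step 8): P = [1, 2, 3, 9] / [4, 6] / [5] / [8];  Q = [1, 2, 3, 6] / [4, 8] / [5] / [7]
  Insert 7 (step 9): P = [1, 2, 3, 7] / [4, 6, 9] / [5] / [8];  Q = [1, 2, 3, 6] / [4, 8, 9] / [5] / [7]
Final shape: (4, 3, 1, 1).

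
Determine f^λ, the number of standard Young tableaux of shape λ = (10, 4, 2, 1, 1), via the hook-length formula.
# SYT of shape (10, 4, 2, 1, 1) = 1790100

Hook-length formula: f^λ = n! / Π hook(c), product over all cells c of the Young diagram. For λ = (10, 4, 2, 1, 1), n = 18 boxes. Hook lengths by row (left-to-right, top-to-bottom): [14, 11, 9, 8, 6, 5, 4, 3, 2, 1]; [7, 4, 2, 1]; [4, 1]; [2]; [1]. Product of hooks = 3576545280. So f^λ = 18! / 3576545280 = 6402373705728000 / 3576545280 = 1790100.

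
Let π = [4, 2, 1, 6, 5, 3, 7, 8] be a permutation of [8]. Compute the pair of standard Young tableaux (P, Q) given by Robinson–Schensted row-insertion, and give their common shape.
P = [1, 3, 7, 8] / [2, 5] / [4, 6];  Q = [1, 4, 7, 8] / [2, 5] / [3, 6];  common shape = (4, 2, 2)

Row-insert the values π_1, π_2, … into P one at a time, bumping the leftmost entry strictly greater than the inserted value down to the next row. The recording tableau Q records, in position (i, j), the step at which that cell was added to P.
  Insert 4 (step 1): P = [4];  Q = [1]
  Insert 2 (step 2): P = [2] / [4];  Q = [1] / [2]
  Insert 1 (step 3): P = [1] / [2] / [4];  Q = [1] / [2] / [3]
  Insert 6 (step 4): P = [1, 6] / [2] / [4];  Q = [1, 4] / [2] / [3]
  Insert 5 (step 5): P = [1, 5] / [2, 6] / [4];  Q = [1, 4] / [2, 5] / [3]
  Insert 3 (step 6): P = [1, 3] / [2, 5] / [4, 6];  Q = [1, 4] / [2, 5] / [3, 6]
  Insert 7 (step 7): P = [1, 3, 7] / [2, 5] / [4, 6];  Q = [1, 4, 7] / [2, 5] / [3, 6]
  Insert 8 (step 8): P = [1, 3, 7, 8] / [2, 5] / [4, 6];  Q = [1, 4, 7, 8] / [2, 5] / [3, 6]
Final shape: (4, 2, 2).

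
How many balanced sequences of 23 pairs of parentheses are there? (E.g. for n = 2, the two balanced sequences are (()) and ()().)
C_23 = 343059613650

These balanced parentheses are counted by the Catalan number C_n = (1/(n + 1)) · C(2n, n). For n = 23: C_23 = (1/24) · C(46, 23) = 8233430727600/24 = 343059613650.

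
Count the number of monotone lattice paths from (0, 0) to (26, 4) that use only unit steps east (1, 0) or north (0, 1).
Number of paths = 27405

A monotone lattice path from (0, 0) to (26, 4) consists of 26 east steps and 4 north steps in some order, so it is determined by which 26 of the 30 steps are east. The count is C(30, 26) = 27405.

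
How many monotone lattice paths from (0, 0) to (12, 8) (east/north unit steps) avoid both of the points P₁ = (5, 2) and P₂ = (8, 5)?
Number of paths = 59589

Inclusion–exclusion. Total paths: C(20, 12) = 125970. Through P₁: C(7, 5)·C(13, 7) = 36036. Through P₂: C(13, 8)·C(7, 4) = 45045. Since P₁ is strictly southwest of P₂, a monotone path through both must visit P₁ then P₂; paths through both = C(7, 5)·C(6, 3)·C(7, 4) = 14700. Avoid both = 125970 − 36036 − 45045 + 14700 = 59589.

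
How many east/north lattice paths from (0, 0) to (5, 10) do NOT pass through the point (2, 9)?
Number of paths = 2783

Total paths from (0, 0) to (5, 10): C(15, 5) = 3003. Paths through (2, 9): (paths (0, 0) → (2, 9)) × (paths (2, 9) → (5, 10)) = C(11, 2) · C(4, 3) = 55 · 4 = 220. Avoidance count = 3003 − 220 = 2783.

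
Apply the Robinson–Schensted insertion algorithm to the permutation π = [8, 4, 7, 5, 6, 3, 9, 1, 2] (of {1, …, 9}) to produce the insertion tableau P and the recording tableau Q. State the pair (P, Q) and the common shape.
P = [1, 2, 6, 9] / [3, 5] / [4] / [7] / [8];  Q = [1, 3, 5, 7] / [2, 9] / [4] / [6] / [8];  common shape = (4, 2, 1, 1, 1)

Row-insert the values π_1, π_2, … into P one at a time, bumping the leftmost entry strictly greater than the inserted value down to the next row. The recording tableau Q records, in position (i, j), the step at which that cell was added to P.
  Insert 8 (step 1): P = [8];  Q = [1]
  Insert 4 (step 2): P = [4] / [8];  Q = [1] / [2]
  Insert 7 (step 3): P = [4, 7] / [8];  Q = [1, 3] / [2]
  Insert 5 (step 4): P = [4, 5] / [7] / [8];  Q = [1, 3] / [2] / [4]
  Insert 6 (step 5): P = [4, 5, 6] / [7] / [8];  Q = [1, 3, 5] / [2] / [4]
  Insert 3 (step 6): P = [3, 5, 6] / [4] / [7] / [8];  Q = [1, 3, 5] / [2] / [4] / [6]
  Insert 9 (step 7): P = [3, 5, 6, 9] / [4] / [7] / [8];  Q = [1, 3, 5, 7] / [2] / [4] / [6]
  Insert 1 (step 8): P = [1, 5, 6, 9] / [3] / [4] / [7] / [8];  Q = [1, 3, 5, 7] / [2] / [4] / [6] / [8]
  Insert 2 (step 9): P = [1, 2, 6, 9] / [3, 5] / [4] / [7] / [8];  Q = [1, 3, 5, 7] / [2, 9] / [4] / [6] / [8]
Final shape: (4, 2, 1, 1, 1).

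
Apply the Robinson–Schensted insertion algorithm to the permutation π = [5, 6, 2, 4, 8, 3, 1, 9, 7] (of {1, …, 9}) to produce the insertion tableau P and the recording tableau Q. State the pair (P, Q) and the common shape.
P = [1, 3, 7, 9] / [2, 6, 8] / [4] / [5];  Q = [1, 2, 5, 8] / [3, 4, 9] / [6] / [7];  common shape = (4, 3, 1, 1)

Row-insert the values π_1, π_2, … into P one at a time, bumping the leftmost entry strictly greater than the inserted value down to the next row. The recording tableau Q records, in position (i, j), the step at which that cell was added to P.
  Insert 5 (step 1): P = [5];  Q = [1]
  Insert 6 (step 2): P = [5, 6];  Q = [1, 2]
  Insert 2 (step 3): P = [2, 6] / [5];  Q = [1, 2] / [3]
  Insert 4 (step 4): P = [2, 4] / [5, 6];  Q = [1, 2] / [3, 4]
  Insert 8 (step 5): P = [2, 4, 8] / [5, 6];  Q = [1, 2, 5] / [3, 4]
  Insert 3 (step 6): P = [2, 3, 8] / [4, 6] / [5];  Q = [1, 2, 5] / [3, 4] / [6]
  Insert 1 (step 7): P = [1, 3, 8] / [2, 6] / [4] / [5];  Q = [1, 2, 5] / [3, 4] / [6] / [7]
  Insert 9 (step 8): P = [1, 3, 8, 9] / [2, 6] / [4] / [5];  Q = [1, 2, 5, 8] / [3, 4] / [6] / [7]
  Insert 7 (step 9): P = [1, 3, 7, 9] / [2, 6, 8] / [4] / [5];  Q = [1, 2, 5, 8] / [3, 4, 9] / [6] / [7]
Final shape: (4, 3, 1, 1).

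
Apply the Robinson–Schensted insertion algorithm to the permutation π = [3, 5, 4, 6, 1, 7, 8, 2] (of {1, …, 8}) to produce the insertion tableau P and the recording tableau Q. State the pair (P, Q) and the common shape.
P = [1, 2, 6, 7, 8] / [3, 4] / [5];  Q = [1, 2, 4, 6, 7] / [3, 8] / [5];  common shape = (5, 2, 1)

Row-insert the values π_1, π_2, … into P one at a time, bumping the leftmost entry strictly greater than the inserted value down to the next row. The recording tableau Q records, in position (i, j), the step at which that cell was added to P.
  Insert 3 (step 1): P = [3];  Q = [1]
  Insert 5 (step 2): P = [3, 5];  Q = [1, 2]
  Insert 4 (step 3): P = [3, 4] / [5];  Q = [1, 2] / [3]
  Insert 6 (step 4): P = [3, 4, 6] / [5];  Q = [1, 2, 4] / [3]
  Insert 1 (step 5): P = [1, 4, 6] / [3] / [5];  Q = [1, 2, 4] / [3] / [5]
  Insert 7 (step 6): P = [1, 4, 6, 7] / [3] / [5];  Q = [1, 2, 4, 6] / [3] / [5]
  Insert 8 (step 7): P = [1, 4, 6, 7, 8] / [3] / [5];  Q = [1, 2, 4, 6, 7] / [3] / [5]
  Insert 2 (step 8): P = [1, 2, 6, 7, 8] / [3, 4] / [5];  Q = [1, 2, 4, 6, 7] / [3, 8] / [5]
Final shape: (5, 2, 1).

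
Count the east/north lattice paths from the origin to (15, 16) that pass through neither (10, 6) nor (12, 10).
Number of paths = 232263987

Inclusion–exclusion. Total paths: C(31, 15) = 300540195. Through P₁: C(16, 10)·C(15, 5) = 24048024. Through P₂: C(22, 12)·C(9, 3) = 54318264. Since P₁ is strictly southwest of P₂, a monotone path through both must visit P₁ then P₂; paths through both = C(16, 10)·C(6, 2)·C(9, 3) = 10090080. Avoid both = 300540195 − 24048024 − 54318264 + 10090080 = 232263987.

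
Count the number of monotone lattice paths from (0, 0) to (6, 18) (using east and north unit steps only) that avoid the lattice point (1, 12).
Number of paths = 128590

Total paths from (0, 0) to (6, 18): C(24, 6) = 134596. Paths through (1, 12): (paths (0, 0) → (1, 12)) × (paths (1, 12) → (6, 18)) = C(13, 1) · C(11, 5) = 13 · 462 = 6006. Avoidance count = 134596 − 6006 = 128590.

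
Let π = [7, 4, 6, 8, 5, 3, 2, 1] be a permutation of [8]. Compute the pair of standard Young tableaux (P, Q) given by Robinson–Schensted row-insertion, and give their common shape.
P = [1, 5, 8] / [2] / [3] / [4] / [6] / [7];  Q = [1, 3, 4] / [2] / [5] / [6] / [7] / [8];  common shape = (3, 1, 1, 1, 1, 1)

Row-insert the values π_1, π_2, … into P one at a time, bumping the leftmost entry strictly greater than the inserted value down to the next row. The recording tableau Q records, in position (i, j), the step at which that cell was added to P.
  Insert 7 (step 1): P = [7];  Q = [1]
  Insert 4 (step 2): P = [4] / [7];  Q = [1] / [2]
  Insert 6 (step 3): P = [4, 6] / [7];  Q = [1, 3] / [2]
  Insert 8 (step 4): P = [4, 6, 8] / [7];  Q = [1, 3, 4] / [2]
  Insert 5 (step 5): P = [4, 5, 8] / [6] / [7];  Q = [1, 3, 4] / [2] / [5]
  Insert 3 (step 6): P = [3, 5, 8] / [4] / [6] / [7];  Q = [1, 3, 4] / [2] / [5] / [6]
  Insert 2 (step 7): P = [2, 5, 8] / [3] / [4] / [6] / [7];  Q = [1, 3, 4] / [2] / [5] / [6] / [7]
  Insert 1 (step 8): P = [1, 5, 8] / [2] / [3] / [4] / [6] / [7];  Q = [1, 3, 4] / [2] / [5] / [6] / [7] / [8]
Final shape: (3, 1, 1, 1, 1, 1).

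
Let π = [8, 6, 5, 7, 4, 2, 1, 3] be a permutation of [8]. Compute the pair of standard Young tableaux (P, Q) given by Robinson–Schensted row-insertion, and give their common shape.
P = [1, 3] / [2, 7] / [4] / [5] / [6] / [8];  Q = [1, 4] / [2, 8] / [3] / [5] / [6] / [7];  common shape = (2, 2, 1, 1, 1, 1)

Row-insert the values π_1, π_2, … into P one at a time, bumping the leftmost entry strictly greater than the inserted value down to the next row. The recording tableau Q records, in position (i, j), the step at which that cell was added to P.
  Insert 8 (step 1): P = [8];  Q = [1]
  Insert 6 (step 2): P = [6] / [8];  Q = [1] / [2]
  Insert 5 (step 3): P = [5] / [6] / [8];  Q = [1] / [2] / [3]
  Insert 7 (step 4): P = [5, 7] / [6] / [8];  Q = [1, 4] / [2] / [3]
  Insert 4 (step 5): P = [4, 7] / [5] / [6] / [8];  Q = [1, 4] / [2] / [3] / [5]
  Insert 2 (step 6): P = [2, 7] / [4] / [5] / [6] / [8];  Q = [1, 4] / [2] / [3] / [5] / [6]
  Insert 1 (step 7): P = [1, 7] / [2] / [4] / [5] / [6] / [8];  Q = [1, 4] / [2] / [3] / [5] / [6] / [7]
  Insert 3 (step 8): P = [1, 3] / [2, 7] / [4] / [5] / [6] / [8];  Q = [1, 4] / [2, 8] / [3] / [5] / [6] / [7]
Final shape: (2, 2, 1, 1, 1, 1).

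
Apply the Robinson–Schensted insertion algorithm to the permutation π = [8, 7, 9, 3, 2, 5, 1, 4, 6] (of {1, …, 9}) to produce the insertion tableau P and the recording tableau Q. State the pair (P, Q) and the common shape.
P = [1, 4, 6] / [2, 5] / [3, 9] / [7] / [8];  Q = [1, 3, 9] / [2, 6] / [4, 8] / [5] / [7];  common shape = (3, 2, 2, 1, 1)

Row-insert the values π_1, π_2, … into P one at a time, bumping the leftmost entry strictly greater than the inserted value down to the next row. The recording tableau Q records, in position (i, j), the step at which that cell was added to P.
  Insert 8 (step 1): P = [8];  Q = [1]
  Insert 7 (step 2): P = [7] / [8];  Q = [1] / [2]
  Insert 9 (step 3): P = [7, 9] / [8];  Q = [1, 3] / [2]
  Insert 3 (step 4): P = [3, 9] / [7] / [8];  Q = [1, 3] / [2] / [4]
  Insert 2 (step 5): P = [2, 9] / [3] / [7] / [8];  Q = [1, 3] / [2] / [4] / [5]
  Insert 5 (step 6): P = [2, 5] / [3, 9] / [7] / [8];  Q = [1, 3] / [2, 6] / [4] / [5]
  Insert 1 (step 7): P = [1, 5] / [2, 9] / [3] / [7] / [8];  Q = [1, 3] / [2, 6] / [4] / [5] / [7]
  Insert 4 (step 8): P = [1, 4] / [2, 5] / [3, 9] / [7] / [8];  Q = [1, 3] / [2, 6] / [4, 8] / [5] / [7]
  Insert 6 (step 9): P = [1, 4, 6] / [2, 5] / [3, 9] / [7] / [8];  Q = [1, 3, 9] / [2, 6] / [4, 8] / [5] / [7]
Final shape: (3, 2, 2, 1, 1).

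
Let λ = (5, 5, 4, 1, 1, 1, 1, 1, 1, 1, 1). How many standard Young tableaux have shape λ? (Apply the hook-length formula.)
# SYT of shape (5, 5, 4, 1, 1, 1, 1, 1, 1, 1, 1) = 128035908

Hook-length formula: f^λ = n! / Π hook(c), product over all cells c of the Young diagram. For λ = (5, 5, 4, 1, 1, 1, 1, 1, 1, 1, 1), n = 22 boxes. Hook lengths by row (left-to-right, top-to-bottom): [15, 6, 5, 4, 2]; [14, 5, 4, 3, 1]; [12, 3, 2, 1]; [8]; [7]; [6]; [5]; [4]; [3]; [2]; [1]. Product of hooks = 8778792960000. So f^λ = 22! / 8778792960000 = 1124000727777607680000 / 8778792960000 = 128035908.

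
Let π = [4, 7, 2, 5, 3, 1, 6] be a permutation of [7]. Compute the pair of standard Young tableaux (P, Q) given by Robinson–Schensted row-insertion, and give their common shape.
P = [1, 3, 6] / [2, 5] / [4] / [7];  Q = [1, 2, 7] / [3, 4] / [5] / [6];  common shape = (3, 2, 1, 1)

Row-insert the values π_1, π_2, … into P one at a time, bumping the leftmost entry strictly greater than the inserted value down to the next row. The recording tableau Q records, in position (i, j), the step at which that cell was added to P.
  Insert 4 (step 1): P = [4];  Q = [1]
  Insert 7 (step 2): P = [4, 7];  Q = [1, 2]
  Insert 2 (step 3): P = [2, 7] / [4];  Q = [1, 2] / [3]
  Insert 5 (step 4): P = [2, 5] / [4, 7];  Q = [1, 2] / [3, 4]
  Insert 3 (step 5): P = [2, 3] / [4, 5] / [7];  Q = [1, 2] / [3, 4] / [5]
  Insert 1 (step 6): P = [1, 3] / [2, 5] / [4] / [7];  Q = [1, 2] / [3, 4] / [5] / [6]
  Insert 6 (step 7): P = [1, 3, 6] / [2, 5] / [4] / [7];  Q = [1, 2, 7] / [3, 4] / [5] / [6]
Final shape: (3, 2, 1, 1).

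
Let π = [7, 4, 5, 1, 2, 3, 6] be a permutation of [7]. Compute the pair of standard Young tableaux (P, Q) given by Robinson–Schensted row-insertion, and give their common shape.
P = [1, 2, 3, 6] / [4, 5] / [7];  Q = [1, 3, 6, 7] / [2, 5] / [4];  common shape = (4, 2, 1)

Row-insert the values π_1, π_2, … into P one at a time, bumping the leftmost entry strictly greater than the inserted value down to the next row. The recording tableau Q records, in position (i, j), the step at which that cell was added to P.
  Insert 7 (step 1): P = [7];  Q = [1]
  Insert 4 (step 2): P = [4] / [7];  Q = [1] / [2]
  Insert 5 (step 3): P = [4, 5] / [7];  Q = [1, 3] / [2]
  Insert 1 (step 4): P = [1, 5] / [4] / [7];  Q = [1, 3] / [2] / [4]
  Insert 2 (step 5): P = [1, 2] / [4, 5] / [7];  Q = [1, 3] / [2, 5] / [4]
  Insert 3 (step 6): P = [1, 2, 3] / [4, 5] / [7];  Q = [1, 3, 6] / [2, 5] / [4]
  Insert 6 (step 7): P = [1, 2, 3, 6] / [4, 5] / [7];  Q = [1, 3, 6, 7] / [2, 5] / [4]
Final shape: (4, 2, 1).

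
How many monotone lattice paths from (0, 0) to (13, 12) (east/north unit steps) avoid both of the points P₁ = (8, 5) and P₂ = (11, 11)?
Number of paths = 2389024

Inclusion–exclusion. Total paths: C(25, 13) = 5200300. Through P₁: C(13, 8)·C(12, 5) = 1019304. Through P₂: C(22, 11)·C(3, 2) = 2116296. Since P₁ is strictly southwest of P₂, a monotone path through both must visit P₁ then P₂; paths through both = C(13, 8)·C(9, 3)·C(3, 2) = 324324. Avoid both = 5200300 − 1019304 − 2116296 + 324324 = 2389024.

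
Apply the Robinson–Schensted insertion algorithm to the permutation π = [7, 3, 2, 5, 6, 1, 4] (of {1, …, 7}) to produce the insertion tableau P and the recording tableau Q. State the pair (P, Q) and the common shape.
P = [1, 4, 6] / [2, 5] / [3] / [7];  Q = [1, 4, 5] / [2, 7] / [3] / [6];  common shape = (3, 2, 1, 1)

Row-insert the values π_1, π_2, … into P one at a time, bumping the leftmost entry strictly greater than the inserted value down to the next row. The recording tableau Q records, in position (i, j), the step at which that cell was added to P.
  Insert 7 (step 1): P = [7];  Q = [1]
  Insert 3 (step 2): P = [3] / [7];  Q = [1] / [2]
  Insert 2 (step 3): P = [2] / [3] / [7];  Q = [1] / [2] / [3]
  Insert 5 (step 4): P = [2, 5] / [3] / [7];  Q = [1, 4] / [2] / [3]
  Insert 6 (step 5): P = [2, 5, 6] / [3] / [7];  Q = [1, 4, 5] / [2] / [3]
  Insert 1 (step 6): P = [1, 5, 6] / [2] / [3] / [7];  Q = [1, 4, 5] / [2] / [3] / [6]
  Insert 4 (step 7): P = [1, 4, 6] / [2, 5] / [3] / [7];  Q = [1, 4, 5] / [2, 7] / [3] / [6]
Final shape: (3, 2, 1, 1).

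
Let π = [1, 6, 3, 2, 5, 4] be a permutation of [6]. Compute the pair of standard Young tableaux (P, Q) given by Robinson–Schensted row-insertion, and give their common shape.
P = [1, 2, 4] / [3, 5] / [6];  Q = [1, 2, 5] / [3, 6] / [4];  common shape = (3, 2, 1)

Row-insert the values π_1, π_2, … into P one at a time, bumping the leftmost entry strictly greater than the inserted value down to the next row. The recording tableau Q records, in position (i, j), the step at which that cell was added to P.
  Insert 1 (step 1): P = [1];  Q = [1]
  Insert 6 (step 2): P = [1, 6];  Q = [1, 2]
  Insert 3 (step 3): P = [1, 3] / [6];  Q = [1, 2] / [3]
  Insert 2 (step 4): P = [1, 2] / [3] / [6];  Q = [1, 2] / [3] / [4]
  Insert 5 (step 5): P = [1, 2, 5] / [3] / [6];  Q = [1, 2, 5] / [3] / [4]
  Insert 4 (step 6): P = [1, 2, 4] / [3, 5] / [6];  Q = [1, 2, 5] / [3, 6] / [4]
Final shape: (3, 2, 1).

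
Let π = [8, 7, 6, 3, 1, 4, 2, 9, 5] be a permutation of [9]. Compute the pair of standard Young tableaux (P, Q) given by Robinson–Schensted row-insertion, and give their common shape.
P = [1, 2, 5] / [3, 4, 9] / [6] / [7] / [8];  Q = [1, 6, 8] / [2, 7, 9] / [3] / [4] / [5];  common shape = (3, 3, 1, 1, 1)

Row-insert the values π_1, π_2, … into P one at a time, bumping the leftmost entry strictly greater than the inserted value down to the next row. The recording tableau Q records, in position (i, j), the step at which that cell was added to P.
  Insert 8 (step 1): P = [8];  Q = [1]
  Insert 7 (step 2): P = [7] / [8];  Q = [1] / [2]
  Insert 6 (step 3): P = [6] / [7] / [8];  Q = [1] / [2] / [3]
  Insert 3 (step 4): P = [3] / [6] / [7] / [8];  Q = [1] / [2] / [3] / [4]
  Insert 1 (step 5): P = [1] / [3] / [6] / [7] / [8];  Q = [1] / [2] / [3] / [4] / [5]
  Insert 4 (step 6): P = [1, 4] / [3] / [6] / [7] / [8];  Q = [1, 6] / [2] / [3] / [4] / [5]
  Insert 2 (step 7): P = [1, 2] / [3, 4] / [6] / [7] / [8];  Q = [1, 6] / [2, 7] / [3] / [4] / [5]
  Insert 9 (step 8): P = [1, 2, 9] / [3, 4] / [6] / [7] / [8];  Q = [1, 6, 8] / [2, 7] / [3] / [4] / [5]
  Insert 5 (step 9): P = [1, 2, 5] / [3, 4, 9] / [6] / [7] / [8];  Q = [1, 6, 8] / [2, 7, 9] / [3] / [4] / [5]
Final shape: (3, 3, 1, 1, 1).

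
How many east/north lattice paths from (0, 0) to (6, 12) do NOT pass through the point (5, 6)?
Number of paths = 15330

Total paths from (0, 0) to (6, 12): C(18, 6) = 18564. Paths through (5, 6): (paths (0, 0) → (5, 6)) × (paths (5, 6) → (6, 12)) = C(11, 5) · C(7, 1) = 462 · 7 = 3234. Avoidance count = 18564 − 3234 = 15330.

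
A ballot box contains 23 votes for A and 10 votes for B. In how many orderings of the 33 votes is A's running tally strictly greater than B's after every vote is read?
Strict-lead orderings = 36463440

Total orderings of the 33 votes with 23 for A: C(33, 23) = 92561040. By the Bertrand ballot formula (Cycle Lemma / reflection principle), the number of orderings in which A is strictly ahead of B throughout is (p − q)/(p + q) · C(p + q, p) = (23 − 10)/(23 + 10) · 92561040 = 36463440.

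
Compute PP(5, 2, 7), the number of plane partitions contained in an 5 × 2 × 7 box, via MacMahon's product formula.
PP(5, 2, 7) = 169884

Evaluate the triple product over i = 1..5, j = 1..2, k = 1..7. The factors are (2/1) · (3/2) · (4/3) · (5/4) · (6/5) · (7/6) · (8/7) · (3/2) · … (70 factors total). The numerators and denominators telescope so the product is an integer; carrying out the multiplication exactly gives PP(5, 2, 7) = 169884.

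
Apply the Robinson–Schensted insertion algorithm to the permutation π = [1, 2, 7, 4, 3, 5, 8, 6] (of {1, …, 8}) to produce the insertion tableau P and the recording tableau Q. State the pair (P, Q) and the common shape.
P = [1, 2, 3, 5, 6] / [4, 8] / [7];  Q = [1, 2, 3, 6, 7] / [4, 8] / [5];  common shape = (5, 2, 1)

Row-insert the values π_1, π_2, … into P one at a time, bumping the leftmost entry strictly greater than the inserted value down to the next row. The recording tableau Q records, in position (i, j), the step at which that cell was added to P.
  Insert 1 (step 1): P = [1];  Q = [1]
  Insert 2 (step 2): P = [1, 2];  Q = [1, 2]
  Insert 7 (step 3): P = [1, 2, 7];  Q = [1, 2, 3]
  Insert 4 (step 4): P = [1, 2, 4] / [7];  Q = [1, 2, 3] / [4]
  Insert 3 (step 5): P = [1, 2, 3] / [4] / [7];  Q = [1, 2, 3] / [4] / [5]
  Insert 5 (step 6): P = [1, 2, 3, 5] / [4] / [7];  Q = [1, 2, 3, 6] / [4] / [5]
  Insert 8 (step 7): P = [1, 2, 3, 5, 8] / [4] / [7];  Q = [1, 2, 3, 6, 7] / [4] / [5]
  Insert 6 (step 8): P = [1, 2, 3, 5, 6] / [4, 8] / [7];  Q = [1, 2, 3, 6, 7] / [4, 8] / [5]
Final shape: (5, 2, 1).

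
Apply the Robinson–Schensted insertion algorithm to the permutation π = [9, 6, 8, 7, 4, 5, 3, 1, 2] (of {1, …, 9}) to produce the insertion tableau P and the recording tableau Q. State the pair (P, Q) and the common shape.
P = [1, 2] / [3, 5] / [4, 7] / [6] / [8] / [9];  Q = [1, 3] / [2, 6] / [4, 9] / [5] / [7] / [8];  common shape = (2, 2, 2, 1, 1, 1)

Row-insert the values π_1, π_2, … into P one at a time, bumping the leftmost entry strictly greater than the inserted value down to the next row. The recording tableau Q records, in position (i, j), the step at which that cell was added to P.
  Insert 9 (step 1): P = [9];  Q = [1]
  Insert 6 (step 2): P = [6] / [9];  Q = [1] / [2]
  Insert 8 (step 3): P = [6, 8] / [9];  Q = [1, 3] / [2]
  Insert 7 (step 4): P = [6, 7] / [8] / [9];  Q = [1, 3] / [2] / [4]
  Insert 4 (step 5): P = [4, 7] / [6] / [8] / [9];  Q = [1, 3] / [2] / [4] / [5]
  Insert 5 (step 6): P = [4, 5] / [6, 7] / [8] / [9];  Q = [1, 3] / [2, 6] / [4] / [5]
  Insert 3 (step 7): P = [3, 5] / [4, 7] / [6] / [8] / [9];  Q = [1, 3] / [2, 6] / [4] / [5] / [7]
  Insert 1 (step 8): P = [1, 5] / [3, 7] / [4] / [6] / [8] / [9];  Q = [1, 3] / [2, 6] / [4] / [5] / [7] / [8]
  Insert 2 (step 9): P = [1, 2] / [3, 5] / [4, 7] / [6] / [8] / [9];  Q = [1, 3] / [2, 6] / [4, 9] / [5] / [7] / [8]
Final shape: (2, 2, 2, 1, 1, 1).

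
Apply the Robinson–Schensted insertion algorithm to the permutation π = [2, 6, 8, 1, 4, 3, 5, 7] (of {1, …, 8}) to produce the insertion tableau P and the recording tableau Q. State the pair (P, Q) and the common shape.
P = [1, 3, 5, 7] / [2, 4, 8] / [6];  Q = [1, 2, 3, 8] / [4, 5, 7] / [6];  common shape = (4, 3, 1)

Row-insert the values π_1, π_2, … into P one at a time, bumping the leftmost entry strictly greater than the inserted value down to the next row. The recording tableau Q records, in position (i, j), the step at which that cell was added to P.
  Insert 2 (step 1): P = [2];  Q = [1]
  Insert 6 (step 2): P = [2, 6];  Q = [1, 2]
  Insert 8 (step 3): P = [2, 6, 8];  Q = [1, 2, 3]
  Insert 1 (step 4): P = [1, 6, 8] / [2];  Q = [1, 2, 3] / [4]
  Insert 4 (step 5): P = [1, 4, 8] / [2, 6];  Q = [1, 2, 3] / [4, 5]
  Insert 3 (step 6): P = [1, 3, 8] / [2, 4] / [6];  Q = [1, 2, 3] / [4, 5] / [6]
  Insert 5 (step 7): P = [1, 3, 5] / [2, 4, 8] / [6];  Q = [1, 2, 3] / [4, 5, 7] / [6]
  Insert 7 (step 8): P = [1, 3, 5, 7] / [2, 4, 8] / [6];  Q = [1, 2, 3, 8] / [4, 5, 7] / [6]
Final shape: (4, 3, 1).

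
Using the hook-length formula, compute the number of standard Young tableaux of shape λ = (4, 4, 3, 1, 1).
# SYT of shape (4, 4, 3, 1, 1) = 11583

Hook-length formula: f^λ = n! / Π hook(c), product over all cells c of the Young diagram. For λ = (4, 4, 3, 1, 1), n = 13 boxes. Hook lengths by row (left-to-right, top-to-bottom): [8, 5, 4, 2]; [7, 4, 3, 1]; [5, 2, 1]; [2]; [1]. Product of hooks = 537600. So f^λ = 13! / 537600 = 6227020800 / 537600 = 11583.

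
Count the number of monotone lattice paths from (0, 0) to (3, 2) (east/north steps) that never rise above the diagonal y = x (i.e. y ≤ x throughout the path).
Number of paths = 5

By the reflection principle (André's argument), the number of monotone paths to (3, 2) with n ≤ m that never go above y = x is C(5, 3) − C(5, 4) = 10 − 5 = 5.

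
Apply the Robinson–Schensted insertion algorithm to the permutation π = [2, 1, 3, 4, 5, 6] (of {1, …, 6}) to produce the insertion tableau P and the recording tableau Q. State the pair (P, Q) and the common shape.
P = [1, 3, 4, 5, 6] / [2];  Q = [1, 3, 4, 5, 6] / [2];  common shape = (5, 1)

Row-insert the values π_1, π_2, … into P one at a time, bumping the leftmost entry strictly greater than the inserted value down to the next row. The recording tableau Q records, in position (i, j), the step at which that cell was added to P.
  Insert 2 (step 1): P = [2];  Q = [1]
  Insert 1 (step 2): P = [1] / [2];  Q = [1] / [2]
  Insert 3 (step 3): P = [1, 3] / [2];  Q = [1, 3] / [2]
  Insert 4 (step 4): P = [1, 3, 4] / [2];  Q = [1, 3, 4] / [2]
  Insert 5 (step 5): P = [1, 3, 4, 5] / [2];  Q = [1, 3, 4, 5] / [2]
  Insert 6 (step 6): P = [1, 3, 4, 5, 6] / [2];  Q = [1, 3, 4, 5, 6] / [2]
Final shape: (5, 1).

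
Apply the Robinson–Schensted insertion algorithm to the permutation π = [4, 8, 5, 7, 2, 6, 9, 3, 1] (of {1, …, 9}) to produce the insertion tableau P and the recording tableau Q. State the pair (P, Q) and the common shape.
P = [1, 3, 6, 9] / [2, 5] / [4] / [7] / [8];  Q = [1, 2, 4, 7] / [3, 6] / [5] / [8] / [9];  common shape = (4, 2, 1, 1, 1)

Row-insert the values π_1, π_2, … into P one at a time, bumping the leftmost entry strictly greater than the inserted value down to the next row. The recording tableau Q records, in position (i, j), the step at which that cell was added to P.
  Insert 4 (step 1): P = [4];  Q = [1]
  Insert 8 (step 2): P = [4, 8];  Q = [1, 2]
  Insert 5 (step 3): P = [4, 5] / [8];  Q = [1, 2] / [3]
  Insert 7 (step 4): P = [4, 5, 7] / [8];  Q = [1, 2, 4] / [3]
  Insert 2 (step 5): P = [2, 5, 7] / [4] / [8];  Q = [1, 2, 4] / [3] / [5]
  Insert 6 (step 6): P = [2, 5, 6] / [4, 7] / [8];  Q = [1, 2, 4] / [3, 6] / [5]
  Insert 9 (step 7): P = [2, 5, 6, 9] / [4, 7] / [8];  Q = [1, 2, 4, 7] / [3, 6] / [5]
  Insert 3 (step 8): P = [2, 3, 6, 9] / [4, 5] / [7] / [8];  Q = [1, 2, 4, 7] / [3, 6] / [5] / [8]
  Insert 1 (step 9): P = [1, 3, 6, 9] / [2, 5] / [4] / [7] / [8];  Q = [1, 2, 4, 7] / [3, 6] / [5] / [8] / [9]
Final shape: (4, 2, 1, 1, 1).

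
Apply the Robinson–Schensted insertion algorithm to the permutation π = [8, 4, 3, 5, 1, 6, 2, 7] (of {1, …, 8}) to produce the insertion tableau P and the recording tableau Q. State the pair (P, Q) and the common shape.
P = [1, 2, 6, 7] / [3, 5] / [4] / [8];  Q = [1, 4, 6, 8] / [2, 7] / [3] / [5];  common shape = (4, 2, 1, 1)

Row-insert the values π_1, π_2, … into P one at a time, bumping the leftmost entry strictly greater than the inserted value down to the next row. The recording tableau Q records, in position (i, j), the step at which that cell was added to P.
  Insert 8 (step 1): P = [8];  Q = [1]
  Insert 4 (step 2): P = [4] / [8];  Q = [1] / [2]
  Insert 3 (step 3): P = [3] / [4] / [8];  Q = [1] / [2] / [3]
  Insert 5 (step 4): P = [3, 5] / [4] / [8];  Q = [1, 4] / [2] / [3]
  Insert 1 (step 5): P = [1, 5] / [3] / [4] / [8];  Q = [1, 4] / [2] / [3] / [5]
  Insert 6 (step 6): P = [1, 5, 6] / [3] / [4] / [8];  Q = [1, 4, 6] / [2] / [3] / [5]
  Insert 2 (step 7): P = [1, 2, 6] / [3, 5] / [4] / [8];  Q = [1, 4, 6] / [2, 7] / [3] / [5]
  Insert 7 (step 8): P = [1, 2, 6, 7] / [3, 5] / [4] / [8];  Q = [1, 4, 6, 8] / [2, 7] / [3] / [5]
Final shape: (4, 2, 1, 1).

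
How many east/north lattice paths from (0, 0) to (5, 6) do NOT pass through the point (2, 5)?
Number of paths = 378

Total paths from (0, 0) to (5, 6): C(11, 5) = 462. Paths through (2, 5): (paths (0, 0) → (2, 5)) × (paths (2, 5) → (5, 6)) = C(7, 2) · C(4, 3) = 21 · 4 = 84. Avoidance count = 462 − 84 = 378.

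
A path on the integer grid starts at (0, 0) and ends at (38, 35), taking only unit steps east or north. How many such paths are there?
Number of paths = 827114477843191362552

A monotone lattice path from (0, 0) to (38, 35) consists of 38 east steps and 35 north steps in some order, so it is determined by which 38 of the 73 steps are east. The count is C(73, 38) = 827114477843191362552.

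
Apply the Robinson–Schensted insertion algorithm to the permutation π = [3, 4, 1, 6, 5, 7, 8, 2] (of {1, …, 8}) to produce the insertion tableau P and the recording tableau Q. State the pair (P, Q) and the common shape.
P = [1, 2, 5, 7, 8] / [3, 4] / [6];  Q = [1, 2, 4, 6, 7] / [3, 5] / [8];  common shape = (5, 2, 1)

Row-insert the values π_1, π_2, … into P one at a time, bumping the leftmost entry strictly greater than the inserted value down to the next row. The recording tableau Q records, in position (i, j), the step at which that cell was added to P.
  Insert 3 (step 1): P = [3];  Q = [1]
  Insert 4 (step 2): P = [3, 4];  Q = [1, 2]
  Insert 1 (step 3): P = [1, 4] / [3];  Q = [1, 2] / [3]
  Insert 6 (step 4): P = [1, 4, 6] / [3];  Q = [1, 2, 4] / [3]
  Insert 5 (step 5): P = [1, 4, 5] / [3, 6];  Q = [1, 2, 4] / [3, 5]
  Insert 7 (step 6): P = [1, 4, 5, 7] / [3, 6];  Q = [1, 2, 4, 6] / [3, 5]
  Insert 8 (step 7): P = [1, 4, 5, 7, 8] / [3, 6];  Q = [1, 2, 4, 6, 7] / [3, 5]
  Insert 2 (step 8): P = [1, 2, 5, 7, 8] / [3, 4] / [6];  Q = [1, 2, 4, 6, 7] / [3, 5] / [8]
Final shape: (5, 2, 1).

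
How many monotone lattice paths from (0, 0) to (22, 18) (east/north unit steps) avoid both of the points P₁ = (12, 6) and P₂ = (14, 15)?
Number of paths = 88747198356

Inclusion–exclusion. Total paths: C(40, 22) = 113380261800. Through P₁: C(18, 12)·C(22, 10) = 12004336344. Through P₂: C(29, 14)·C(11, 8) = 12797195400. Since P₁ is strictly southwest of P₂, a monotone path through both must visit P₁ then P₂; paths through both = C(18, 12)·C(11, 2)·C(11, 8) = 168468300. Avoid both = 113380261800 − 12004336344 − 12797195400 + 168468300 = 88747198356.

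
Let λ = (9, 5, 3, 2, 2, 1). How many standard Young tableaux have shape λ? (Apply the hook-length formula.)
# SYT of shape (9, 5, 3, 2, 2, 1) = 2540395000

Hook-length formula: f^λ = n! / Π hook(c), product over all cells c of the Young diagram. For λ = (9, 5, 3, 2, 2, 1), n = 22 boxes. Hook lengths by row (left-to-right, top-to-bottom): [14, 12, 9, 7, 6, 4, 3, 2, 1]; [9, 7, 4, 2, 1]; [6, 4, 1]; [4, 2]; [3, 1]; [1]. Product of hooks = 442451165184. So f^λ = 22! / 442451165184 = 1124000727777607680000 / 442451165184 = 2540395000.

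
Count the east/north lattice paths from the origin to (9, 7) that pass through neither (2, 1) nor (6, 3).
Number of paths = 4927

Inclusion–exclusion. Total paths: C(16, 9) = 11440. Through P₁: C(3, 2)·C(13, 7) = 5148. Through P₂: C(9, 6)·C(7, 3) = 2940. Since P₁ is strictly southwest of P₂, a monotone path through both must visit P₁ then P₂; paths through both = C(3, 2)·C(6, 4)·C(7, 3) = 1575. Avoid both = 11440 − 5148 − 2940 + 1575 = 4927.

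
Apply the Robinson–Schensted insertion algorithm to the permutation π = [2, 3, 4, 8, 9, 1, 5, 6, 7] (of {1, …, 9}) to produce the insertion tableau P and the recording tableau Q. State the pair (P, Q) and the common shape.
P = [1, 3, 4, 5, 6, 7] / [2, 8, 9];  Q = [1, 2, 3, 4, 5, 9] / [6, 7, 8];  common shape = (6, 3)

Row-insert the values π_1, π_2, … into P one at a time, bumping the leftmost entry strictly greater than the inserted value down to the next row. The recording tableau Q records, in position (i, j), the step at which that cell was added to P.
  Insert 2 (step 1): P = [2];  Q = [1]
  Insert 3 (step 2): P = [2, 3];  Q = [1, 2]
  Insert 4 (step 3): P = [2, 3, 4];  Q = [1, 2, 3]
  Insert 8 (step 4): P = [2, 3, 4, 8];  Q = [1, 2, 3, 4]
  Insert 9 (step 5): P = [2, 3, 4, 8, 9];  Q = [1, 2, 3, 4, 5]
  Insert 1 (step 6): P = [1, 3, 4, 8, 9] / [2];  Q = [1, 2, 3, 4, 5] / [6]
  Insert 5 (step 7): P = [1, 3, 4, 5, 9] / [2, 8];  Q = [1, 2, 3, 4, 5] / [6, 7]
  Insert 6 (step 8): P = [1, 3, 4, 5, 6] / [2, 8, 9];  Q = [1, 2, 3, 4, 5] / [6, 7, 8]
  Insert 7 (step 9): P = [1, 3, 4, 5, 6, 7] / [2, 8, 9];  Q = [1, 2, 3, 4, 5, 9] / [6, 7, 8]
Final shape: (6, 3).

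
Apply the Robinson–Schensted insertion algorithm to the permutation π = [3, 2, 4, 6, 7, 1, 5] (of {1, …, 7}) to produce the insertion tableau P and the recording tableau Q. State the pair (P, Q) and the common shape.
P = [1, 4, 5, 7] / [2, 6] / [3];  Q = [1, 3, 4, 5] / [2, 7] / [6];  common shape = (4, 2, 1)

Row-insert the values π_1, π_2, … into P one at a time, bumping the leftmost entry strictly greater than the inserted value down to the next row. The recording tableau Q records, in position (i, j), the step at which that cell was added to P.
  Insert 3 (step 1): P = [3];  Q = [1]
  Insert 2 (step 2): P = [2] / [3];  Q = [1] / [2]
  Insert 4 (step 3): P = [2, 4] / [3];  Q = [1, 3] / [2]
  Insert 6 (step 4): P = [2, 4, 6] / [3];  Q = [1, 3, 4] / [2]
  Insert 7 (step 5): P = [2, 4, 6, 7] / [3];  Q = [1, 3, 4, 5] / [2]
  Insert 1 (step 6): P = [1, 4, 6, 7] / [2] / [3];  Q = [1, 3, 4, 5] / [2] / [6]
  Insert 5 (step 7): P = [1, 4, 5, 7] / [2, 6] / [3];  Q = [1, 3, 4, 5] / [2, 7] / [6]
Final shape: (4, 2, 1).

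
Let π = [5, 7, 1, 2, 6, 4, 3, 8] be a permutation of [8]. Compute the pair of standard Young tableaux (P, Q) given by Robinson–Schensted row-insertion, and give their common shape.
P = [1, 2, 3, 8] / [4, 6] / [5] / [7];  Q = [1, 2, 5, 8] / [3, 4] / [6] / [7];  common shape = (4, 2, 1, 1)

Row-insert the values π_1, π_2, … into P one at a time, bumping the leftmost entry strictly greater than the inserted value down to the next row. The recording tableau Q records, in position (i, j), the step at which that cell was added to P.
  Insert 5 (step 1): P = [5];  Q = [1]
  Insert 7 (step 2): P = [5, 7];  Q = [1, 2]
  Insert 1 (step 3): P = [1, 7] / [5];  Q = [1, 2] / [3]
  Insert 2 (step 4): P = [1, 2] / [5, 7];  Q = [1, 2] / [3, 4]
  Insert 6 (step 5): P = [1, 2, 6] / [5, 7];  Q = [1, 2, 5] / [3, 4]
  Insert 4 (step 6): P = [1, 2, 4] / [5, 6] / [7];  Q = [1, 2, 5] / [3, 4] / [6]
  Insert 3 (step 7): P = [1, 2, 3] / [4, 6] / [5] / [7];  Q = [1, 2, 5] / [3, 4] / [6] / [7]
  Insert 8 (step 8): P = [1, 2, 3, 8] / [4, 6] / [5] / [7];  Q = [1, 2, 5, 8] / [3, 4] / [6] / [7]
Final shape: (4, 2, 1, 1).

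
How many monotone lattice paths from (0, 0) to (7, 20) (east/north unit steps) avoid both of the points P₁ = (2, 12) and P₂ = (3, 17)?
Number of paths = 750123

Inclusion–exclusion. Total paths: C(27, 7) = 888030. Through P₁: C(14, 2)·C(13, 5) = 117117. Through P₂: C(20, 3)·C(7, 4) = 39900. Since P₁ is strictly southwest of P₂, a monotone path through both must visit P₁ then P₂; paths through both = C(14, 2)·C(6, 1)·C(7, 4) = 19110. Avoid both = 888030 − 117117 − 39900 + 19110 = 750123.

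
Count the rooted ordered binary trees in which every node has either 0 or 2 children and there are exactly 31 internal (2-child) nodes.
C_31 = 14544636039226909

These full binary trees are counted by the Catalan number C_n = (1/(n + 1)) · C(2n, n). For n = 31: C_31 = (1/32) · C(62, 31) = 465428353255261088/32 = 14544636039226909.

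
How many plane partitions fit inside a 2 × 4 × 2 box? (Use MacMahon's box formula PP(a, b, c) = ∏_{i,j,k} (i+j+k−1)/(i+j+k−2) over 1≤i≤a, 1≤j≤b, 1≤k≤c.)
PP(2, 4, 2) = 105

Evaluate the triple product over i = 1..2, j = 1..4, k = 1..2. The factors are (2/1) · (3/2) · (3/2) · (4/3) · (4/3) · (5/4) · (5/4) · (6/5) · … (16 factors total). The numerators and denominators telescope so the product is an integer; carrying out the multiplication exactly gives PP(2, 4, 2) = 105.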